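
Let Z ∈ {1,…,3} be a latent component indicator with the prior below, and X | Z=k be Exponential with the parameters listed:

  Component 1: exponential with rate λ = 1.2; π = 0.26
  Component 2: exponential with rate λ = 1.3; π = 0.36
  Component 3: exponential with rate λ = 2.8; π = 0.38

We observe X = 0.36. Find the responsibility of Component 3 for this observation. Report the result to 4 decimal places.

Apply Bayes' rule: the posterior for each component is proportional to its prior times its likelihood at x.
Component likelihoods at x = 0.36:
  f_1 = 0.779051
  f_2 = 0.81413
  f_3 = 1.02185
Prior × likelihood for each component:
  P(Z=1)·f_1 = 0.26 × 0.779051 = 0.202553
  P(Z=2)·f_2 = 0.36 × 0.81413 = 0.293087
  P(Z=3)·f_3 = 0.38 × 1.02185 = 0.388305
Denominator: 0.202553 + 0.293087 + 0.388305 = 0.883945
Responsibility of Component 3: 0.388305 / 0.883945 ≈ 0.4393

0.4393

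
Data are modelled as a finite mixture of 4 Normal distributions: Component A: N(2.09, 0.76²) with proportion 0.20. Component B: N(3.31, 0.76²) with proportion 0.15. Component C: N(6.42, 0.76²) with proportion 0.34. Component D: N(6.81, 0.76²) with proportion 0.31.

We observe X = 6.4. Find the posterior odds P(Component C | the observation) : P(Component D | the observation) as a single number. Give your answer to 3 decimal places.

1.268

Posterior odds = (π_i f_i(x)) / (π_j f_j(x)); the normalising sum cancels.
Normal densities:
  L_A = (1/(0.76·√(2π)))·exp(−(6.4−2.09)²/(2·0.76²)) = 0.524924·exp(-16.08042) = 5.45079e-08
  L_B = (1/(0.76·√(2π)))·exp(−(6.4−3.31)²/(2·0.76²)) = 0.524924·exp(-8.26532) = 0.000135056
  L_C = (1/(0.76·√(2π)))·exp(−(6.4−6.42)²/(2·0.76²)) = 0.524924·exp(-0.00035) = 0.524742
  L_D = (1/(0.76·√(2π)))·exp(−(6.4−6.81)²/(2·0.76²)) = 0.524924·exp(-0.14552) = 0.453837
Posterior odds = (π_C·L_C) / (π_D·L_D) = (0.34·0.524742) / (0.31·0.453837) = 0.178412 / 0.140689 ≈ 1.268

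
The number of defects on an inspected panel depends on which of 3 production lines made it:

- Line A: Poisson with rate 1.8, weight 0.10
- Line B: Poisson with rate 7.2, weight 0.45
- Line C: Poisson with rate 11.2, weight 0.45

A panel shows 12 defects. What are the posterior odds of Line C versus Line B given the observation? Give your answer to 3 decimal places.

Posterior odds = (w_i f_i(x)) / (w_j f_j(x)); the normalising sum cancels.
Poisson probabilities:
  f_A = 3.99211e-07
  f_B = 0.0302505
  f_C = 0.11122
Odds = (0.45/0.45) × (0.11122/0.0302505) = 1 × 3.67662 ≈ 3.677

3.677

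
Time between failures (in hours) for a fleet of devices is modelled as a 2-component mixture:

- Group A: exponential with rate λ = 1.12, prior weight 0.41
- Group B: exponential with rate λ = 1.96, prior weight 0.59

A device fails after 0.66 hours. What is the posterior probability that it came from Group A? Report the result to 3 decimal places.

0.409

Apply Bayes' rule: the posterior for each component is proportional to its prior times its likelihood at x.
Exponential densities:
  L_A = 0.534795
  L_B = 0.537592
Unnormalised posteriors:
  π_A·L_A = 0.41 × 0.534795 = 0.219266
  π_B·L_B = 0.59 × 0.537592 = 0.317179
Evidence: 0.219266 + 0.317179 = 0.536445
Responsibility of Group A: 0.219266 / 0.536445 ≈ 0.409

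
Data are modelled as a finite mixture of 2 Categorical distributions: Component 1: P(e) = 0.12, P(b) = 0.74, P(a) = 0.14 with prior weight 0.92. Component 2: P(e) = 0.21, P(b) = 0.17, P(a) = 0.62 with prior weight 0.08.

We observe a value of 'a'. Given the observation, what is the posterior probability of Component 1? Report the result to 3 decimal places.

0.722

By Bayes' theorem, P(k | x) = P(Z=k) f_k(x) / Σ_j P(Z=j) f_j(x).
Component likelihoods at x = 'a':
  f_1 = 0.14
  f_2 = 0.62
Multiply by the mixture weights:
  P(Z=1)·f_1 = 0.92 × 0.14 = 0.1288
  P(Z=2)·f_2 = 0.08 × 0.62 = 0.0496
Normaliser: 0.1288 + 0.0496 = 0.1784
So the posterior for Component 1 is 0.1288 / 0.1784 ≈ 0.722.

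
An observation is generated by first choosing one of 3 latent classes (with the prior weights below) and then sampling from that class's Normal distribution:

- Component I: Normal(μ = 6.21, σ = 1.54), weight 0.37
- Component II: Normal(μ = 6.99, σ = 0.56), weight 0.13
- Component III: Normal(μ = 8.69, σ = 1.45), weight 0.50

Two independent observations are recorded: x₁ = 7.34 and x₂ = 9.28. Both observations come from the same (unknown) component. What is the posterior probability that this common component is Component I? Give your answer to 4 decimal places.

Posterior ∝ prior × likelihood, so P(k | x) ∝ π_k f_k(x); normalise over all components.
Since both observations come from the same component, the likelihood for component k is f_k(x₁)·f_k(x₂).
  L_I = [(1/(1.54·√(2π)))·exp(−(7.34−6.21)²/(2·1.54²)) = 0.259053·exp(-0.26921) = 0.197913] × [0.0355166] = 0.0070292
  L_II = [(1/(0.56·√(2π)))·exp(−(7.34−6.99)²/(2·0.56²)) = 0.712397·exp(-0.19531) = 0.586002] × [0.000166544] = 9.75953e-05
  L_III = [(1/(1.45·√(2π)))·exp(−(7.34−8.69)²/(2·1.45²)) = 0.275133·exp(-0.43341) = 0.178367] × [0.253274] = 0.0451756
Multiply by the mixture weights:
  π_I·L_I = 0.37 × 0.0070292 = 0.0026008
  π_II·L_II = 0.13 × 9.75953e-05 = 1.26874e-05
  π_III·L_III = 0.50 × 0.0451756 = 0.0225878
Denominator: 0.0026008 + 1.26874e-05 + 0.0225878 = 0.0252013
P(Component I | x₁,x₂) = 0.0026008 / 0.0252013 ≈ 0.1032

0.1032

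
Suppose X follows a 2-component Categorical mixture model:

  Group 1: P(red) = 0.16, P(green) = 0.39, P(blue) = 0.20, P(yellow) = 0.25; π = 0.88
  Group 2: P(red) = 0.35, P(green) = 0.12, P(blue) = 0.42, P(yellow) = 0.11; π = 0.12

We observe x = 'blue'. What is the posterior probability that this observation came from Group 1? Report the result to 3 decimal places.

By Bayes' theorem, P(k | x) = π_k f_k(x) / Σ_j π_j f_j(x).
Categorical probabilities:
  p_1 = 0.2
  p_2 = 0.42
Multiply by the mixture weights:
  π_1·p_1 = 0.88 × 0.2 = 0.176
  π_2·p_2 = 0.12 × 0.42 = 0.0504
Evidence: 0.176 + 0.0504 = 0.2264
P(Group 1 | the observation) ≈ 0.777

0.777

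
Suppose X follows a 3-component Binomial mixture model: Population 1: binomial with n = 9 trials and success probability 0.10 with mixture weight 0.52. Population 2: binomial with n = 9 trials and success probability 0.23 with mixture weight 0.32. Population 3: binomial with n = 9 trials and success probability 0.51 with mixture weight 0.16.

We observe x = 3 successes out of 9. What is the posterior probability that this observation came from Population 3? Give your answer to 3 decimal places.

P(component k | x) = π_k·f_k(x) / marginal(x), where marginal(x) = Σ_j π_j·f_j(x).
Binomial probabilities:
  L_1 = 0.044641
  L_2 = 0.213014
  L_3 = 0.154229
Multiply by the mixture weights:
  π_1·L_1 = 0.52 × 0.044641 = 0.0232133
  π_2·L_2 = 0.32 × 0.213014 = 0.0681643
  π_3·L_3 = 0.16 × 0.154229 = 0.0246767
Evidence: 0.0232133 + 0.0681643 + 0.0246767 = 0.116054
P(Population 3 | 3 successes out of 9) = 0.0246767 / 0.116054 ≈ 0.213

0.213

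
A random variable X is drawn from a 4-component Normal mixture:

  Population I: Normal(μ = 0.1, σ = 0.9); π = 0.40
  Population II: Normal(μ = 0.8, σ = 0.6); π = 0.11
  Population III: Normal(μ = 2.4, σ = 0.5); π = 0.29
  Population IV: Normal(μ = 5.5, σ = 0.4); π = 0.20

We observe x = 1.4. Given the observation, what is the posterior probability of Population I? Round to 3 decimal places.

Apply Bayes' rule: the posterior for each component is proportional to its prior times its likelihood at x.
Evaluate each component's likelihood at the observed value:
  p_I = (1/(0.9·√(2π)))·exp(−(1.4−0.1)²/(2·0.9²)) = 0.443269·exp(-1.04321) = 0.156173
  p_II = (1/(0.6·√(2π)))·exp(−(1.4−0.8)²/(2·0.6²)) = 0.664904·exp(-0.50000) = 0.403285
  p_III = (1/(0.5·√(2π)))·exp(−(1.4−2.4)²/(2·0.5²)) = 0.797885·exp(-2.00000) = 0.107982
  p_IV = (1/(0.4·√(2π)))·exp(−(1.4−5.5)²/(2·0.4²)) = 0.997356·exp(-52.53125) = 1.53045e-23
Unnormalised posteriors:
  π_I·p_I = 0.40 × 0.156173 = 0.0624694
  π_II·p_II = 0.11 × 0.403285 = 0.0443613
  π_III·p_III = 0.29 × 0.107982 = 0.0313148
  π_IV·p_IV = 0.20 × 1.53045e-23 = 3.06089e-24
Sum: 0.0624694 + 0.0443613 + 0.0313148 + 3.06089e-24 = 0.138145
So the posterior for Population I is 0.0624694 / 0.138145 ≈ 0.452.

0.452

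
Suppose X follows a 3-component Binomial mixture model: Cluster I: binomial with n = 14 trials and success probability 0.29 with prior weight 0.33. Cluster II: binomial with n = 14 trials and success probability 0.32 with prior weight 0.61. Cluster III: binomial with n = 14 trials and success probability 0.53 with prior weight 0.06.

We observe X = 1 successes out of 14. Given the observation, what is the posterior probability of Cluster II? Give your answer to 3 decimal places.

P(component k | x) = π_k·f_k(x) / marginal(x), where marginal(x) = Σ_j π_j·f_j(x).
Binomial probabilities:
  f_I = 0.0473026
  f_II = 0.0297779
  f_III = 0.000405206
Weight by the priors:
  π_I·f_I = 0.33 × 0.0473026 = 0.0156098
  π_II·f_II = 0.61 × 0.0297779 = 0.0181645
  π_III·f_III = 0.06 × 0.000405206 = 2.43124e-05
Sum: 0.0156098 + 0.0181645 + 2.43124e-05 = 0.0337987
P(Cluster II | 1 successes out of 14) = 0.0181645 / 0.0337987 ≈ 0.537

0.537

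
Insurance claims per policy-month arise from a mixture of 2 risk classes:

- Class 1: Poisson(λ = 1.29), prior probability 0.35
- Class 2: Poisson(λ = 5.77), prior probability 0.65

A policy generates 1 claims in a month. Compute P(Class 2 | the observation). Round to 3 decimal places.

0.086

The responsibility of component k is P(Z=k) f_k(x) divided by Σ_j P(Z=j) f_j(x).
Evaluate each component's likelihood at the observed value:
  L_1 = 0.355099
  L_2 = 0.018001
Multiply by the mixture weights:
  P(Z=1)·L_1 = 0.35 × 0.355099 = 0.124285
  P(Z=2)·L_2 = 0.65 × 0.018001 = 0.0117007
Sum: 0.124285 + 0.0117007 = 0.135985
P(Class 2 | data) = 0.0117007 / 0.135985 ≈ 0.086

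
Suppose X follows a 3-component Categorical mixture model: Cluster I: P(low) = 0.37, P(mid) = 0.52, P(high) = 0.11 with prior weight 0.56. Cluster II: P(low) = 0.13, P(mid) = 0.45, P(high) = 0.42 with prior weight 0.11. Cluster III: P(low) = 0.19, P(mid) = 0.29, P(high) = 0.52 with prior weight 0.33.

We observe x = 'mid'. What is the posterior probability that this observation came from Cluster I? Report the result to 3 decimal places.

Apply Bayes' rule: the posterior for each component is proportional to its prior times its likelihood at x.
Evaluate each component's likelihood at the observed value:
  p_I = P(mid | comp) = 0.52
  p_II = P(mid | comp) = 0.45
  p_III = P(mid | comp) = 0.29
Multiply by the mixture weights:
  π_I·p_I = 0.56 × 0.52 = 0.2912
  π_II·p_II = 0.11 × 0.45 = 0.0495
  π_III·p_III = 0.33 × 0.29 = 0.0957
Normaliser: 0.2912 + 0.0495 + 0.0957 = 0.4364
P(Cluster I | data) ≈ 0.667

0.667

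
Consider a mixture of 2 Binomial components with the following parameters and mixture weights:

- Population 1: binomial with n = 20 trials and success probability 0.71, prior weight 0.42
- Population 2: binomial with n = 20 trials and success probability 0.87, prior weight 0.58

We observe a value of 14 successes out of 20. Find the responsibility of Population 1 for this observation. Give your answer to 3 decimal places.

Apply Bayes' rule: the posterior for each component is proportional to its prior times its likelihood at x.
Binomial probabilities:
  L_1 = 0.190717
  L_2 = 0.0266265
Weight by the priors:
  π_1·L_1 = 0.42 × 0.190717 = 0.080101
  π_2·L_2 = 0.58 × 0.0266265 = 0.0154433
Evidence: 0.080101 + 0.0154433 = 0.0955443
P(Population 1 | data) = 0.080101 / 0.0955443 ≈ 0.838

0.838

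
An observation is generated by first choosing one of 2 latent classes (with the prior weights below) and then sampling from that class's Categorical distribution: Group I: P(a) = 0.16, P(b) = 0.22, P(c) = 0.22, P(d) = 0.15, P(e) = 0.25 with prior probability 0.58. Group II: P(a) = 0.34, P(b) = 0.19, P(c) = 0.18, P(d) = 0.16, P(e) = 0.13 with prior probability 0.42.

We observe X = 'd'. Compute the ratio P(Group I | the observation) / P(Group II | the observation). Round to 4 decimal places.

1.2946

Only the two components matter; the odds are (w_i f_i(x)) / (w_j f_j(x)).
Categorical probabilities:
  L_I = P(d | comp) = 0.15
  L_II = P(d | comp) = 0.16
0.087 / 0.0672 ≈ 1.2946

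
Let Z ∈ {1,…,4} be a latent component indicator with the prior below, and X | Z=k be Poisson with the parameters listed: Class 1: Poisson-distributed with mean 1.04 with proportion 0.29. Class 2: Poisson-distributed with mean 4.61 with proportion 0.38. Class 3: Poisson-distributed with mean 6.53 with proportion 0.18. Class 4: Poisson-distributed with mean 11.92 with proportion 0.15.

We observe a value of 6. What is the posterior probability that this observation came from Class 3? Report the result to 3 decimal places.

The responsibility of component k is w_k f_k(x) divided by Σ_j w_j f_j(x).
Evaluate each component's likelihood at the observed value:
  p_1 = e^(−1.04)·1.04^6/6! = 0.000621157
  p_2 = e^(−4.61)·4.61^6/6! = 0.132671
  p_3 = e^(−6.53)·6.53^6/6! = 0.15711
  p_4 = e^(−11.92)·11.92^6/6! = 0.0265176
Unnormalised posteriors:
  w_1·p_1 = 0.29 × 0.000621157 = 0.000180135
  w_2·p_2 = 0.38 × 0.132671 = 0.0504149
  w_3·p_3 = 0.18 × 0.15711 = 0.0282798
  w_4·p_4 = 0.15 × 0.0265176 = 0.00397765
Marginal: 0.000180135 + 0.0504149 + 0.0282798 + 0.00397765 = 0.0828525
P(Class 3 | data) = 0.0282798 / 0.0828525 ≈ 0.341

0.341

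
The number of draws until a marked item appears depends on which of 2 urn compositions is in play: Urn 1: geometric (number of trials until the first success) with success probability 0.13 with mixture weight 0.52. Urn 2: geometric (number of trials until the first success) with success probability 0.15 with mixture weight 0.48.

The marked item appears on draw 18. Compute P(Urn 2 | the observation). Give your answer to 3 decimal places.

0.418

P(component k | x) = π_k·f_k(x) / marginal(x), where marginal(x) = Σ_j π_j·f_j(x).
Geometric probabilities:
  p_1 = 0.13·(1−0.13)^17 = 0.13·0.0937189 = 0.0121835
  p_2 = 0.15·(1−0.15)^17 = 0.15·0.0631134 = 0.00946701
Prior × likelihood for each component:
  π_1·p_1 = 0.52 × 0.0121835 = 0.0063354
  π_2·p_2 = 0.48 × 0.00946701 = 0.00454417
Sum: 0.0063354 + 0.00454417 = 0.0108796
Responsibility of Urn 2: 0.00454417 / 0.0108796 ≈ 0.418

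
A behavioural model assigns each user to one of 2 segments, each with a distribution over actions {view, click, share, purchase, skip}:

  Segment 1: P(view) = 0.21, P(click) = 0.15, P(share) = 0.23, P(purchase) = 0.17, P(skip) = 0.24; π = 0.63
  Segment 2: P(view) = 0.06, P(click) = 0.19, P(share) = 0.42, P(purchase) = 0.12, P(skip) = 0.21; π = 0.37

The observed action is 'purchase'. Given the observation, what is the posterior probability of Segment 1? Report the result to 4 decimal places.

0.7069

Posterior ∝ prior × likelihood, so P(k | x) ∝ P(Z=k) f_k(x); normalise over all components.
Component likelihoods at x = 'purchase':
  L_1 = P(purchase | comp) = 0.17
  L_2 = P(purchase | comp) = 0.12
Weight by the priors:
  P(Z=1)·L_1 = 0.63 × 0.17 = 0.1071
  P(Z=2)·L_2 = 0.37 × 0.12 = 0.0444
Evidence: 0.1071 + 0.0444 = 0.1515
So the posterior for Segment 1 is 0.1071 / 0.1515 ≈ 0.7069.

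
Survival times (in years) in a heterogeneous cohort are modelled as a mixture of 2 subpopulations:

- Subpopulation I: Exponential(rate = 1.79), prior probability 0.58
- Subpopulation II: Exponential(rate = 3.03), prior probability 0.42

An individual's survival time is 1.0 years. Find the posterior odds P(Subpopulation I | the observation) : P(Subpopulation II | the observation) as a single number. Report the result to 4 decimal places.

2.8191

The posterior odds equal the prior odds times the likelihood ratio: (P(Z=i)/P(Z=j))·(f_i(x)/f_j(x)).
Component likelihoods at x = 1.0 years:
  L_I = 1.79·e^(−1.79·1.0) = 1.79·e^(−1.7900) = 0.298859
  L_II = 3.03·e^(−3.03·1.0) = 3.03·e^(−3.0300) = 0.146396
Posterior odds = (P(Z=I)·L_I) / (P(Z=II)·L_II) = (0.58·0.298859) / (0.42·0.146396) = 0.173338 / 0.0614865 ≈ 2.8191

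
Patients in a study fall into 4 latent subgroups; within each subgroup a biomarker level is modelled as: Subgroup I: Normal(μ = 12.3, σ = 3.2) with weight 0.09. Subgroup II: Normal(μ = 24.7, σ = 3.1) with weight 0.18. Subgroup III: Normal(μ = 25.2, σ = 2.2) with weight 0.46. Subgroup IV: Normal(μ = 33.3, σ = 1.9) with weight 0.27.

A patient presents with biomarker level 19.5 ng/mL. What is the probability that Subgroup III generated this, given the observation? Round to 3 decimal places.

P(component k | x) = w_k·f_k(x) / marginal(x), where marginal(x) = Σ_j w_j·f_j(x).
Normal densities:
  f_I = 0.00991864
  f_II = 0.0315176
  f_III = 0.00632149
  f_IV = 7.36017e-13
Unnormalised posteriors:
  w_I·f_I = 0.09 × 0.00991864 = 0.000892678
  w_II·f_II = 0.18 × 0.0315176 = 0.00567317
  w_III·f_III = 0.46 × 0.00632149 = 0.00290788
  w_IV·f_IV = 0.27 × 7.36017e-13 = 1.98724e-13
Evidence: 0.000892678 + 0.00567317 + 0.00290788 + 1.98724e-13 = 0.00947373
So the posterior for Subgroup III is 0.00290788 / 0.00947373 ≈ 0.307.

0.307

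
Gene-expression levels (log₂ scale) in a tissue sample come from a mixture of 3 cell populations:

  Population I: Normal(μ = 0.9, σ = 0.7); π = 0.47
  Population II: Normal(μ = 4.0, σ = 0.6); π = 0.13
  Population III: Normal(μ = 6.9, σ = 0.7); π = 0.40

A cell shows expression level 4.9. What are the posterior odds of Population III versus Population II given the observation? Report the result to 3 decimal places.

The posterior odds equal the prior odds times the likelihood ratio: (π_i/π_j)·(f_i(x)/f_j(x)).
Normal densities:
  f_I = 4.6269e-08
  f_II = 0.215863
  f_III = 0.00962014
0.00384806 / 0.0280621 ≈ 0.137

0.137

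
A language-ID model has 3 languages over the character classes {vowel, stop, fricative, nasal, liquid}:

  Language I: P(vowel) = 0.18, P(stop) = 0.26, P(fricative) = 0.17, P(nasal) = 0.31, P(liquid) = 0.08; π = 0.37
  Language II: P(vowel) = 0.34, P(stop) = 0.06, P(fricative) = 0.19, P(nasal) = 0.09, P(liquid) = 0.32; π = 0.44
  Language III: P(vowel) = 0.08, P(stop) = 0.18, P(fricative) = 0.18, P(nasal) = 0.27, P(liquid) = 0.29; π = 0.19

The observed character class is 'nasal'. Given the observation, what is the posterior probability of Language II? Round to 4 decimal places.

The responsibility of component k is w_k f_k(x) divided by Σ_j w_j f_j(x).
Evaluate each component's likelihood at the observed value:
  f_I = 0.31
  f_II = 0.09
  f_III = 0.27
Unnormalised posteriors:
  w_I·f_I = 0.37 × 0.31 = 0.1147
  w_II·f_II = 0.44 × 0.09 = 0.0396
  w_III·f_III = 0.19 × 0.27 = 0.0513
Marginal: 0.1147 + 0.0396 + 0.0513 = 0.2056
So the posterior for Language II is 0.0396 / 0.2056 ≈ 0.1926.

0.1926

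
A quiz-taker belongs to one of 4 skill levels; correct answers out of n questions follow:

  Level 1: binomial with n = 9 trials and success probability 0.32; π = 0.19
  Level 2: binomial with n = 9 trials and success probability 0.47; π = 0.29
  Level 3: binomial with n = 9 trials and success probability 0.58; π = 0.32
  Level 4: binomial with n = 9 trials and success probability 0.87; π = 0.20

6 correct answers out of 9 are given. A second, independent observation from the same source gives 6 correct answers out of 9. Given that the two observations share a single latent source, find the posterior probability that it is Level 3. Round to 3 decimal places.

P(component k | x) = π_k·f_k(x) / marginal(x), where marginal(x) = Σ_j π_j·f_j(x).
Since both observations come from the same component, the likelihood for component k is f_k(x₁)·f_k(x₂).
  L_1 = [C(9,6)·0.32^6·0.68^3 = 84·0.00107374·0.314432 = 0.02836] × [0.02836] = 0.000804288
  L_2 = [C(9,6)·0.47^6·0.53^3 = 84·0.0107792·0.148877 = 0.134801] × [0.134801] = 0.0181714
  L_3 = [C(9,6)·0.58^6·0.42^3 = 84·0.0380687·0.074088 = 0.236916] × [0.236916] = 0.0561294
  L_4 = [C(9,6)·0.87^6·0.13^3 = 84·0.433626·0.002197 = 0.0800248] × [0.0800248] = 0.00640398
Weight by the priors:
  π_1·L_1 = 0.19 × 0.000804288 = 0.000152815
  π_2·L_2 = 0.29 × 0.0181714 = 0.0052697
  π_3·L_3 = 0.32 × 0.0561294 = 0.0179614
  π_4·L_4 = 0.20 × 0.00640398 = 0.0012808
Evidence: 0.000152815 + 0.0052697 + 0.0179614 + 0.0012808 = 0.0246647
P(Level 3 | x₁, x₂) ≈ 0.728

0.728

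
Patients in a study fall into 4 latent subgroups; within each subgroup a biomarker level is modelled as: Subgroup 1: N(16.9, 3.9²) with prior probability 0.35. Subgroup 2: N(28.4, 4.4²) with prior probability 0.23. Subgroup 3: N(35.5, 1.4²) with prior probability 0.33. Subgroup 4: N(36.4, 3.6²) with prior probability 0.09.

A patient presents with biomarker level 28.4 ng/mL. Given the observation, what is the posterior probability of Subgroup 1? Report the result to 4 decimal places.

0.0209

P(component k | x) = π_k·f_k(x) / marginal(x), where marginal(x) = Σ_j π_j·f_j(x).
Component likelihoods at x = 28.4 ng/mL:
  L_1 = (1/(3.9·√(2π)))·exp(−(28.4−16.9)²/(2·3.9²)) = 0.102293·exp(-4.34747) = 0.00132362
  L_2 = (1/(4.4·√(2π)))·exp(−(28.4−28.4)²/(2·4.4²)) = 0.090669·exp(-0.00000) = 0.0906687
  L_3 = (1/(1.4·√(2π)))·exp(−(28.4−35.5)²/(2·1.4²)) = 0.284959·exp(-12.85969) = 7.41119e-07
  L_4 = (1/(3.6·√(2π)))·exp(−(28.4−36.4)²/(2·3.6²)) = 0.110817·exp(-2.46914) = 0.00938157
Unnormalised posteriors:
  π_1·L_1 = 0.35 × 0.00132362 = 0.000463267
  π_2·L_2 = 0.23 × 0.0906687 = 0.0208538
  π_3·L_3 = 0.33 × 7.41119e-07 = 2.44569e-07
  π_4·L_4 = 0.09 × 0.00938157 = 0.000844341
Evidence: 0.000463267 + 0.0208538 + 2.44569e-07 + 0.000844341 = 0.0221617
P(Subgroup 1 | x) = 0.000463267 / 0.0221617 ≈ 0.0209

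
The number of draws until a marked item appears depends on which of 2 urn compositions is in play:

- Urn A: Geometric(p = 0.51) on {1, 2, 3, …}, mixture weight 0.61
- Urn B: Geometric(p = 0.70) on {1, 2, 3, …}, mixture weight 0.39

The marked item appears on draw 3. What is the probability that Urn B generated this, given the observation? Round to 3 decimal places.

By Bayes' theorem, P(k | x) = π_k f_k(x) / Σ_j π_j f_j(x).
Geometric probabilities:
  p_A = 0.51·(1−0.51)^2 = 0.51·0.2401 = 0.122451
  p_B = 0.70·(1−0.70)^2 = 0.70·0.09 = 0.063
Prior × likelihood for each component:
  π_A·p_A = 0.61 × 0.122451 = 0.0746951
  π_B·p_B = 0.39 × 0.063 = 0.02457
Evidence: 0.0746951 + 0.02457 = 0.0992651
P(Urn B | data) = 0.02457 / 0.0992651 ≈ 0.248

0.248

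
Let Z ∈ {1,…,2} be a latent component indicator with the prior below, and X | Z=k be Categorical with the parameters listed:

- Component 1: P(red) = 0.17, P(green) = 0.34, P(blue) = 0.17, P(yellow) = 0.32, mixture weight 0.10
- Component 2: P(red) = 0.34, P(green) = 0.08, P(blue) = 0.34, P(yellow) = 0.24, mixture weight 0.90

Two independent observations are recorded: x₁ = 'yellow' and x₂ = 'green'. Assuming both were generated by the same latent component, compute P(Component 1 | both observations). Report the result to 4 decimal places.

0.3864

By Bayes' theorem, P(k | x) = π_k f_k(x) / Σ_j π_j f_j(x).
Since both observations come from the same component, the likelihood for component k is f_k(x₁)·f_k(x₂).
  f_1 = [0.32] × [0.34] = 0.1088
  f_2 = [0.24] × [0.08] = 0.0192
Multiply by the mixture weights:
  π_1·f_1 = 0.10 × 0.1088 = 0.01088
  π_2·f_2 = 0.90 × 0.0192 = 0.01728
Marginal: 0.01088 + 0.01728 = 0.02816
Responsibility of Component 1: 0.01088 / 0.02816 ≈ 0.3864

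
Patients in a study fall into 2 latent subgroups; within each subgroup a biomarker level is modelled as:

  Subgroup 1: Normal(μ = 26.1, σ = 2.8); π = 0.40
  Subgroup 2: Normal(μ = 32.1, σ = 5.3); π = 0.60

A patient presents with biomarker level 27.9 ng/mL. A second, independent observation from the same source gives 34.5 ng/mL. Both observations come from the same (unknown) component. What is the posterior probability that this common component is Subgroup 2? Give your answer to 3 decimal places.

0.968

Posterior ∝ prior × likelihood, so P(k | x) ∝ w_k f_k(x); normalise over all components.
Since both observations come from the same component, the likelihood for component k is f_k(x₁)·f_k(x₂).
  L_1 = [(1/(2.8·√(2π)))·exp(−(27.9−26.1)²/(2·2.8²)) = 0.142479·exp(-0.20663) = 0.115881] × [0.0015828] = 0.000183417
  L_2 = [(1/(5.3·√(2π)))·exp(−(27.9−32.1)²/(2·5.3²)) = 0.075272·exp(-0.31399) = 0.0549882] × [0.0679371] = 0.00373574
Unnormalised posteriors:
  w_1·L_1 = 0.40 × 0.000183417 = 7.33668e-05
  w_2·L_2 = 0.60 × 0.00373574 = 0.00224144
Denominator: 7.33668e-05 + 0.00224144 = 0.00231481
P(Subgroup 2 | x) = 0.00224144 / 0.00231481 ≈ 0.968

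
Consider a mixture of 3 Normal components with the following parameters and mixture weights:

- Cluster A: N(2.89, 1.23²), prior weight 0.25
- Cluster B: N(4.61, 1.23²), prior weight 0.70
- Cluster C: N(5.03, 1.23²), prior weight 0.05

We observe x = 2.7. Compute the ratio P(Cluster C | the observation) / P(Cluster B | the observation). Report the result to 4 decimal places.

0.0397

Since P(k|x) ∝ w_k f_k(x), the posterior odds are w_i f_i(x) / (w_j f_j(x)).
Normal densities:
  f_A = (1/(1.23·√(2π)))·exp(−(2.7−2.89)²/(2·1.23²)) = 0.324343·exp(-0.01193) = 0.320497
  f_B = (1/(1.23·√(2π)))·exp(−(2.7−4.61)²/(2·1.23²)) = 0.324343·exp(-1.20566) = 0.0971385
  f_C = (1/(1.23·√(2π)))·exp(−(2.7−5.03)²/(2·1.23²)) = 0.324343·exp(-1.79420) = 0.0539253
Posterior odds = (w_C·f_C) / (w_B·f_B) = (0.05·0.0539253) / (0.70·0.0971385) = 0.00269626 / 0.067997 ≈ 0.0397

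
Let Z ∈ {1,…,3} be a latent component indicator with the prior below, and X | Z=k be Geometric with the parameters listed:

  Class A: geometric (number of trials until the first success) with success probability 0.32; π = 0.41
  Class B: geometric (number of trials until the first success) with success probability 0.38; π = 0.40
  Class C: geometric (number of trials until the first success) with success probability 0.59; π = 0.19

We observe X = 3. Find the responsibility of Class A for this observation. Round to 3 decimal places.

0.440

P(component k | x) = π_k·f_k(x) / marginal(x), where marginal(x) = Σ_j π_j·f_j(x).
Geometric probabilities:
  f_A = 0.147968
  f_B = 0.146072
  f_C = 0.099179
Multiply by the mixture weights:
  π_A·f_A = 0.41 × 0.147968 = 0.0606669
  π_B·f_B = 0.40 × 0.146072 = 0.0584288
  π_C·f_C = 0.19 × 0.099179 = 0.018844
Denominator: 0.0606669 + 0.0584288 + 0.018844 = 0.13794
Responsibility of Class A: 0.0606669 / 0.13794 ≈ 0.440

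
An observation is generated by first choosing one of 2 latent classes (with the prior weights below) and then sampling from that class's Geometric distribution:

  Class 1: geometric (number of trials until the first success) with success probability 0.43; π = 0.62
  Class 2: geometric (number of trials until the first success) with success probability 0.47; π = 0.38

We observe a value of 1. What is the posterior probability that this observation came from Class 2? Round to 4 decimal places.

The responsibility of component k is w_k f_k(x) divided by Σ_j w_j f_j(x).
Component likelihoods at x = 1:
  L_1 = 0.43·(1−0.43)^0 = 0.43·1 = 0.43
  L_2 = 0.47·(1−0.47)^0 = 0.47·1 = 0.47
Multiply by the mixture weights:
  w_1·L_1 = 0.62 × 0.43 = 0.2666
  w_2·L_2 = 0.38 × 0.47 = 0.1786
Marginal: 0.2666 + 0.1786 = 0.4452
P(Class 2 | x) = 0.1786 / 0.4452 ≈ 0.4012

0.4012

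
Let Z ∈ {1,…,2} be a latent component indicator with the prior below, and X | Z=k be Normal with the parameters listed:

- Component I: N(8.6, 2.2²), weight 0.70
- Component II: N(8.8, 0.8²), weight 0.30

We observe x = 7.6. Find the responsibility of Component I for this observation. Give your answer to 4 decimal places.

Posterior ∝ prior × likelihood, so P(k | x) ∝ π_k f_k(x); normalise over all components.
Component likelihoods at x = 7.6:
  L_I = 0.163539
  L_II = 0.161897
Weight by the priors:
  π_I·L_I = 0.70 × 0.163539 = 0.114478
  π_II·L_II = 0.30 × 0.161897 = 0.0485691
Denominator: 0.114478 + 0.0485691 = 0.163047
Responsibility of Component I: 0.114478 / 0.163047 ≈ 0.7021

0.7021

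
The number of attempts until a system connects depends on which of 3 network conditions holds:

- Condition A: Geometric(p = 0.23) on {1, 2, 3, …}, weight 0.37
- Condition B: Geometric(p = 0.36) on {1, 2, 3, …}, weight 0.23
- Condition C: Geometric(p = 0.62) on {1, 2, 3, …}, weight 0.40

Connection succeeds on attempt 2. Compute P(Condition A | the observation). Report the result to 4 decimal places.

0.3080

P(component k | x) = w_k·f_k(x) / marginal(x), where marginal(x) = Σ_j w_j·f_j(x).
Component likelihoods at x = 2:
  p_A = 0.1771
  p_B = 0.2304
  p_C = 0.2356
Prior × likelihood for each component:
  w_A·p_A = 0.37 × 0.1771 = 0.065527
  w_B·p_B = 0.23 × 0.2304 = 0.052992
  w_C·p_C = 0.40 × 0.2356 = 0.09424
Normaliser: 0.065527 + 0.052992 + 0.09424 = 0.212759
P(Condition A | 2) = 0.065527 / 0.212759 ≈ 0.3080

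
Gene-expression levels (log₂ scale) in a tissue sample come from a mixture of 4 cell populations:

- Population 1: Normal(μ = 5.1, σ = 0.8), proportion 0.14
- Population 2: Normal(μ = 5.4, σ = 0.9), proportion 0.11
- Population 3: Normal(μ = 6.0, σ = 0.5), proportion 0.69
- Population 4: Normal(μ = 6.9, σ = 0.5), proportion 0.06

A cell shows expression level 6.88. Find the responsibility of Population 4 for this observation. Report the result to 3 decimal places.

0.261

Apply Bayes' rule: the posterior for each component is proportional to its prior times its likelihood at x.
Component likelihoods at x = 6.88:
  f_1 = (1/(0.8·√(2π)))·exp(−(6.88−5.1)²/(2·0.8²)) = 0.498678·exp(-2.47531) = 0.0419571
  f_2 = (1/(0.9·√(2π)))·exp(−(6.88−5.4)²/(2·0.9²)) = 0.443269·exp(-1.35210) = 0.114672
  f_3 = (1/(0.5·√(2π)))·exp(−(6.88−6.0)²/(2·0.5²)) = 0.797885·exp(-1.54880) = 0.169553
  f_4 = (1/(0.5·√(2π)))·exp(−(6.88−6.9)²/(2·0.5²)) = 0.797885·exp(-0.00080) = 0.797247
Multiply by the mixture weights:
  π_1·f_1 = 0.14 × 0.0419571 = 0.00587399
  π_2·f_2 = 0.11 × 0.114672 = 0.012614
  π_3·f_3 = 0.69 × 0.169553 = 0.116991
  π_4·f_4 = 0.06 × 0.797247 = 0.0478348
Normaliser: 0.00587399 + 0.012614 + 0.116991 + 0.0478348 = 0.183314
Responsibility of Population 4: 0.0478348 / 0.183314 ≈ 0.261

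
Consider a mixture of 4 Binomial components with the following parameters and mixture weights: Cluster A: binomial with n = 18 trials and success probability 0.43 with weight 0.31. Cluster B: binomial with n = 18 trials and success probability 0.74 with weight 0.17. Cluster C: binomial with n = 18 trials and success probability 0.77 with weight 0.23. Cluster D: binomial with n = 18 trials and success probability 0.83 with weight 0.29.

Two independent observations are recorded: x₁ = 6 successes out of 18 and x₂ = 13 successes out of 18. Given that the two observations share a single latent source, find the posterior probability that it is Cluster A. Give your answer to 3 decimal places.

Apply Bayes' rule: the posterior for each component is proportional to its prior times its likelihood at x.
Since both observations come from the same component, the likelihood for component k is f_k(x₁)·f_k(x₂).
  f_A = [C(18,6)·0.43^6·0.57^12 = 18564·0.00632136·0.00117625 = 0.138032] × [0.00885816] = 0.00122271
  f_B = [C(18,6)·0.74^6·0.26^12 = 18564·0.164206·9.5429e-08 = 0.000290899] × [0.203123] = 5.90882e-05
  f_C = [C(18,6)·0.77^6·0.23^12 = 18564·0.208422·2.19146e-08 = 8.4791e-05] × [0.184458] = 1.56404e-05
  f_D = [C(18,6)·0.83^6·0.17^12 = 18564·0.32694·5.82622e-10 = 3.53612e-06] × [0.107929] = 3.81651e-07
Prior × likelihood for each component:
  π_A·f_A = 0.31 × 0.00122271 = 0.000379041
  π_B·f_B = 0.17 × 5.90882e-05 = 1.0045e-05
  π_C·f_C = 0.23 × 1.56404e-05 = 3.59729e-06
  π_D·f_D = 0.29 × 3.81651e-07 = 1.10679e-07
Sum: 0.000379041 + 1.0045e-05 + 3.59729e-06 + 1.10679e-07 = 0.000392794
P(Cluster A | x) ≈ 0.965

0.965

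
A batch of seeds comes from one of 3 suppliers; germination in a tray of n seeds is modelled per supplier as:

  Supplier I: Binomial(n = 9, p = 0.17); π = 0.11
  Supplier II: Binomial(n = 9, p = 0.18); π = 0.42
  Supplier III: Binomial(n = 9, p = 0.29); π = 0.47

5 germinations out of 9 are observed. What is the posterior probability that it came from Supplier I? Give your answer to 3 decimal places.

0.026

By Bayes' theorem, P(k | x) = P(Z=k) f_k(x) / Σ_j P(Z=j) f_j(x).
Binomial probabilities:
  L_I = 0.00849039
  L_II = 0.0107644
  L_III = 0.0656741
Prior × likelihood for each component:
  P(Z=I)·L_I = 0.11 × 0.00849039 = 0.000933943
  P(Z=II)·L_II = 0.42 × 0.0107644 = 0.00452103
  P(Z=III)·L_III = 0.47 × 0.0656741 = 0.0308668
Marginal: 0.000933943 + 0.00452103 + 0.0308668 = 0.0363218
So the posterior for Supplier I is 0.000933943 / 0.0363218 ≈ 0.026.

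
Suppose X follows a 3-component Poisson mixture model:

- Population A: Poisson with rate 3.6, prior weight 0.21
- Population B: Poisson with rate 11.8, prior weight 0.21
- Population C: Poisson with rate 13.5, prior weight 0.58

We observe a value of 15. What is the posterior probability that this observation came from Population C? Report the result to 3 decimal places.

Posterior ∝ prior × likelihood, so P(k | x) ∝ π_k f_k(x); normalise over all components.
Evaluate each component's likelihood at the observed value:
  L_A = 4.61932e-06
  L_B = 0.0687156
  L_C = 0.0945217
Prior × likelihood for each component:
  π_A·L_A = 0.21 × 4.61932e-06 = 9.70057e-07
  π_B·L_B = 0.21 × 0.0687156 = 0.0144303
  π_C·L_C = 0.58 × 0.0945217 = 0.0548226
Normaliser: 9.70057e-07 + 0.0144303 + 0.0548226 = 0.0692538
So the posterior for Population C is 0.0548226 / 0.0692538 ≈ 0.792.

0.792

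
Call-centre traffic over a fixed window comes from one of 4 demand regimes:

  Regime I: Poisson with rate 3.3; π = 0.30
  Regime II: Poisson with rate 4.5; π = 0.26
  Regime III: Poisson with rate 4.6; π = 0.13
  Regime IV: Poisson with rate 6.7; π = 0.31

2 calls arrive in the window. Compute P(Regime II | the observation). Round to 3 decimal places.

Apply Bayes' rule: the posterior for each component is proportional to its prior times its likelihood at x.
Evaluate each component's likelihood at the observed value:
  f_I = e^(−3.3)·3.3^2/2! = 0.200829
  f_II = e^(−4.5)·4.5^2/2! = 0.112479
  f_III = e^(−4.6)·4.6^2/2! = 0.106348
  f_IV = e^(−6.7)·6.7^2/2! = 0.0276278
Prior × likelihood for each component:
  π_I·f_I = 0.30 × 0.200829 = 0.0602487
  π_II·f_II = 0.26 × 0.112479 = 0.0292444
  π_III·f_III = 0.13 × 0.106348 = 0.0138253
  π_IV·f_IV = 0.31 × 0.0276278 = 0.00856462
Sum: 0.0602487 + 0.0292444 + 0.0138253 + 0.00856462 = 0.111883
P(Regime II | x) ≈ 0.261

0.261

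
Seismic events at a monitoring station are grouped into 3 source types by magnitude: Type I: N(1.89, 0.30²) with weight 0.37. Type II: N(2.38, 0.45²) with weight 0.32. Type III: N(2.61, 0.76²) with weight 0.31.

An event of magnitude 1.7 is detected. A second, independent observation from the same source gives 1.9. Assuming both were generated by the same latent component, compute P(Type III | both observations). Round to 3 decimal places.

0.044

By Bayes' theorem, P(k | x) = π_k f_k(x) / Σ_j π_j f_j(x).
Since both observations come from the same component, the likelihood for component k is f_k(x₁)·f_k(x₂).
  f_I = [1.08815] × [1.32907] = 1.44623
  f_II = [0.283042] × [0.501917] = 0.142064
  f_III = [0.256315] × [0.339298] = 0.0869673
Weight by the priors:
  π_I·f_I = 0.37 × 1.44623 = 0.535104
  π_II·f_II = 0.32 × 0.142064 = 0.0454604
  π_III·f_III = 0.31 × 0.0869673 = 0.0269598
Marginal: 0.535104 + 0.0454604 + 0.0269598 = 0.607524
So the posterior for Type III is 0.0269598 / 0.607524 ≈ 0.044.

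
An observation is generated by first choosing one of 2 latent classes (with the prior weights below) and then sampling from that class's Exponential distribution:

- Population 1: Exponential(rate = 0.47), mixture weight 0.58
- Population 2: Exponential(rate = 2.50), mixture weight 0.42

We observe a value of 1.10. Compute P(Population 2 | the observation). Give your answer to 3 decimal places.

0.292

Posterior ∝ prior × likelihood, so P(k | x) ∝ π_k f_k(x); normalise over all components.
Exponential densities:
  f_1 = 0.47·e^(−0.47·1.10) = 0.47·e^(−0.5170) = 0.280264
  f_2 = 2.50·e^(−2.50·1.10) = 2.50·e^(−2.7500) = 0.15982
Unnormalised posteriors:
  π_1·f_1 = 0.58 × 0.280264 = 0.162553
  π_2·f_2 = 0.42 × 0.15982 = 0.0671243
Normaliser: 0.162553 + 0.0671243 = 0.229677
Responsibility of Population 2: 0.0671243 / 0.229677 ≈ 0.292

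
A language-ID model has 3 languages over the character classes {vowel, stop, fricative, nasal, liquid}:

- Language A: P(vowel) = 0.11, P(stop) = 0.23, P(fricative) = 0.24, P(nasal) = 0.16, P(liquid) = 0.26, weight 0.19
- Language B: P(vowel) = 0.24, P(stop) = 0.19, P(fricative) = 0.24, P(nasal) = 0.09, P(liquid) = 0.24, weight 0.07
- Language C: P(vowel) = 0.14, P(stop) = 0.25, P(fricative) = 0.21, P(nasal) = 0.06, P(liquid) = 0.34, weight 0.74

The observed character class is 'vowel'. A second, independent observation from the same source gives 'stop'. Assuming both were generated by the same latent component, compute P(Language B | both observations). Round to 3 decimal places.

0.094

P(component k | x) = w_k·f_k(x) / marginal(x), where marginal(x) = Σ_j w_j·f_j(x).
Since both observations come from the same component, the likelihood for component k is f_k(x₁)·f_k(x₂).
  p_A = [P(vowel | comp) = 0.11] × [0.23] = 0.0253
  p_B = [P(vowel | comp) = 0.24] × [0.19] = 0.0456
  p_C = [P(vowel | comp) = 0.14] × [0.25] = 0.035
Prior × likelihood for each component:
  w_A·p_A = 0.19 × 0.0253 = 0.004807
  w_B·p_B = 0.07 × 0.0456 = 0.003192
  w_C·p_C = 0.74 × 0.035 = 0.0259
Denominator: 0.004807 + 0.003192 + 0.0259 = 0.033899
Responsibility of Language B: 0.003192 / 0.033899 ≈ 0.094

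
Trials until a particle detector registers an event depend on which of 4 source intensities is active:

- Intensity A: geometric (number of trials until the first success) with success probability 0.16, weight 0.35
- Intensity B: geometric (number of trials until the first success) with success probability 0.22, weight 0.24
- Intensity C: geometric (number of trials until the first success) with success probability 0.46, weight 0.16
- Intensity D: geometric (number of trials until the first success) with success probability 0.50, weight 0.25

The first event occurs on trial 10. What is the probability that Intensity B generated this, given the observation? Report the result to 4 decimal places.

P(component k | x) = w_k·f_k(x) / marginal(x), where marginal(x) = Σ_j w_j·f_j(x).
Geometric probabilities:
  L_A = 0.0333145
  L_B = 0.0235112
  L_C = 0.00179598
  L_D = 0.000976562
Prior × likelihood for each component:
  w_A·L_A = 0.35 × 0.0333145 = 0.0116601
  w_B·L_B = 0.24 × 0.0235112 = 0.00564268
  w_C·L_C = 0.16 × 0.00179598 = 0.000287357
  w_D·L_D = 0.25 × 0.000976562 = 0.000244141
Sum: 0.0116601 + 0.00564268 + 0.000287357 + 0.000244141 = 0.0178343
Responsibility of Intensity B: 0.00564268 / 0.0178343 ≈ 0.3164

0.3164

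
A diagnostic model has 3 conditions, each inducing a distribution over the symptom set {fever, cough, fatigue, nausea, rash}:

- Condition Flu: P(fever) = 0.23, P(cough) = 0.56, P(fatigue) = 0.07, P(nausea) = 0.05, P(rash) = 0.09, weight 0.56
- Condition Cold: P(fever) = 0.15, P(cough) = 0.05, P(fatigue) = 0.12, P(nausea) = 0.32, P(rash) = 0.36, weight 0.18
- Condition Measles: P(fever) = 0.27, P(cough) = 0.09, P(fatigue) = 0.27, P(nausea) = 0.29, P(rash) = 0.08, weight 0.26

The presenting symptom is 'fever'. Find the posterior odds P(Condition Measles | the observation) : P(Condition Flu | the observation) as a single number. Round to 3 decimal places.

The posterior odds equal the prior odds times the likelihood ratio: (P(Z=i)/P(Z=j))·(f_i(x)/f_j(x)).
Component likelihoods at x = 'fever':
  f_Flu = P(fever | comp) = 0.23
  f_Cold = P(fever | comp) = 0.15
  f_Measles = P(fever | comp) = 0.27
Posterior odds = (P(Z=Measles)·f_Measles) / (P(Z=Flu)·f_Flu) = (0.26·0.27) / (0.56·0.23) = 0.0702 / 0.1288 ≈ 0.545

0.545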